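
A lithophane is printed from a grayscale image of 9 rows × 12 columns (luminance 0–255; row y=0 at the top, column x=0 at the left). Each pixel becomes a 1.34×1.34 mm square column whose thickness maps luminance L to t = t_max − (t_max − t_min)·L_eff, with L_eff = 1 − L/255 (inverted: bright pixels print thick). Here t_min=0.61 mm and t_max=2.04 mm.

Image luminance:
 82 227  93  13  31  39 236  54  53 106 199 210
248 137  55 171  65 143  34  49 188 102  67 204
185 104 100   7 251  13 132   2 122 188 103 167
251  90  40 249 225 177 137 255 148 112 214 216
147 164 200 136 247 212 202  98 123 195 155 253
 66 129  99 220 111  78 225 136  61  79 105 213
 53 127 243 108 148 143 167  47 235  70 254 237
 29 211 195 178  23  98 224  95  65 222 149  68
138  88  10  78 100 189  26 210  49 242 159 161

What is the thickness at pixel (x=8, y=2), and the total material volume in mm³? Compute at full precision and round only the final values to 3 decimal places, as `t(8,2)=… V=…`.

t(8,2)=1.294 V=267.191

span = t_max - t_min = 2.04 - 0.61 = 1.430
L(8,2) = 122, L_eff = 1 - 122/255 = 0.521569 (inverted)
t(8,2) = 2.04 - 1.430·0.521569 = 1.294
Σt over all 9·12 pixels = 1264827/8500 ≈ 148.8031765
V = pitch²·Σt = 1.34²·1264827/8500 = 267.191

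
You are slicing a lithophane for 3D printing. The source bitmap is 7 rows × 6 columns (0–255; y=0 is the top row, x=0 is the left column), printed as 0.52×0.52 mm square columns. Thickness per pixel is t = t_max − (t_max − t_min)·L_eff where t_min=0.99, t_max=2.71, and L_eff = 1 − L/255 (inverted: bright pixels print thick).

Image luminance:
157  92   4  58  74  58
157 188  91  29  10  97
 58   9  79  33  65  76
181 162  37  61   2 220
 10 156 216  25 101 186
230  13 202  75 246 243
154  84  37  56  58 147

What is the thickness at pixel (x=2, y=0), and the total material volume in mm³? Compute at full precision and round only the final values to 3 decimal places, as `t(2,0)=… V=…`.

t(2,0)=1.017 V=18.971

span = t_max - t_min = 2.71 - 0.99 = 1.720
L(2,0) = 4, L_eff = 1 - 4/255 = 0.984314 (inverted)
t(2,0) = 2.71 - 1.720·0.984314 = 1.017
Σt over all 7·6 pixels = 894527/12750 ≈ 70.1589804
V = pitch²·Σt = 0.52²·894527/12750 = 18.971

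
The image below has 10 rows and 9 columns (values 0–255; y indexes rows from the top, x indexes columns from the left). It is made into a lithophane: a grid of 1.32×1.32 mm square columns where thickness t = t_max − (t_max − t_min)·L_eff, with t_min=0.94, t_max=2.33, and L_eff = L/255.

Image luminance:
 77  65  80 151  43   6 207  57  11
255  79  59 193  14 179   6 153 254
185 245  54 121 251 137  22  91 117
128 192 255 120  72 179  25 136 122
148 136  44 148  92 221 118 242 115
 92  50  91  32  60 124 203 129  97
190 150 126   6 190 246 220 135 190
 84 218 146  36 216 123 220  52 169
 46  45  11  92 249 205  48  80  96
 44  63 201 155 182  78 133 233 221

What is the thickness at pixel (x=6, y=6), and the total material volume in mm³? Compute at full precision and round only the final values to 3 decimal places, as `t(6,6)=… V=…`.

span = t_max - t_min = 2.33 - 0.94 = 1.390
L(6,6) = 220, L_eff = 220/255 = 0.862745
t(6,6) = 2.33 - 1.390·0.862745 = 1.131
Σt over all 10·9 pixels = 313771/2125 ≈ 147.6569412
V = pitch²·Σt = 1.32²·313771/2125 = 257.277

t(6,6)=1.131 V=257.277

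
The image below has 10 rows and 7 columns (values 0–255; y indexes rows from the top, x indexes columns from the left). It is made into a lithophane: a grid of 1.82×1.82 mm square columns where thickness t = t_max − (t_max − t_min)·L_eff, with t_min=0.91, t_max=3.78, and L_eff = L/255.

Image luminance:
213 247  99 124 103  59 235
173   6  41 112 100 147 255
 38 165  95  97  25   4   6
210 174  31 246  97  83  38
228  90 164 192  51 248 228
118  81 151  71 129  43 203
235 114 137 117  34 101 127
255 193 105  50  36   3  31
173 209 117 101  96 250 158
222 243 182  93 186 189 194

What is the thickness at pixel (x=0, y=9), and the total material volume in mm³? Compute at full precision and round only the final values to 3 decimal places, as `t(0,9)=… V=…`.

t(0,9)=1.281 V=534.559

span = t_max - t_min = 3.78 - 0.91 = 2.870
L(0,9) = 222, L_eff = 222/255 = 0.870588
t(0,9) = 3.78 - 2.870·0.870588 = 1.281
Σt over all 10·7 pixels = 1371741/8500 ≈ 161.3812941
V = pitch²·Σt = 1.82²·1371741/8500 = 534.559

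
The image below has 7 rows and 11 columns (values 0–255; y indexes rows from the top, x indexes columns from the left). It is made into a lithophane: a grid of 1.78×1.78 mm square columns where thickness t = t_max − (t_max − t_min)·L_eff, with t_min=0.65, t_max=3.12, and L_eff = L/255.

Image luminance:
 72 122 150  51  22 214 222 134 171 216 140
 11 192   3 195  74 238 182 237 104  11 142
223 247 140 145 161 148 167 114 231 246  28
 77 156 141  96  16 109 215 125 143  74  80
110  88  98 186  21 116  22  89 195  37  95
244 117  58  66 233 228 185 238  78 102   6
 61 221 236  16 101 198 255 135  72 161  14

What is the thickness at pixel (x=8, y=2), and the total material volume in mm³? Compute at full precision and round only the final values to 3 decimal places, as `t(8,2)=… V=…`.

t(8,2)=0.882 V=452.220

span = t_max - t_min = 3.12 - 0.65 = 2.470
L(8,2) = 231, L_eff = 231/255 = 0.905882
t(8,2) = 3.12 - 2.470·0.905882 = 0.882
Σt over all 7·11 pixels = 3639571/25500 ≈ 142.7282745
V = pitch²·Σt = 1.78²·3639571/25500 = 452.220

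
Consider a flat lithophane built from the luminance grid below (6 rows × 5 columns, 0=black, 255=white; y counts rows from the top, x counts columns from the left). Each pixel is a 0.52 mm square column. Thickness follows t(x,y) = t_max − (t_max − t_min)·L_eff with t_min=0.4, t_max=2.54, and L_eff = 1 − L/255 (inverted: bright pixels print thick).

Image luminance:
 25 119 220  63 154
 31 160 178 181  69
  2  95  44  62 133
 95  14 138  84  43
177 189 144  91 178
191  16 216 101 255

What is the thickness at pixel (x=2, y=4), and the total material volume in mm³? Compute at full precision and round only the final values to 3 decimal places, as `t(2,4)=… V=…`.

t(2,4)=1.608 V=11.115

span = t_max - t_min = 2.54 - 0.4 = 2.140
L(2,4) = 144, L_eff = 1 - 144/255 = 0.435294 (inverted)
t(2,4) = 2.54 - 2.140·0.435294 = 1.608
Σt over all 6·5 pixels = 41.104
V = pitch²·Σt = 0.52²·41.104 = 11.115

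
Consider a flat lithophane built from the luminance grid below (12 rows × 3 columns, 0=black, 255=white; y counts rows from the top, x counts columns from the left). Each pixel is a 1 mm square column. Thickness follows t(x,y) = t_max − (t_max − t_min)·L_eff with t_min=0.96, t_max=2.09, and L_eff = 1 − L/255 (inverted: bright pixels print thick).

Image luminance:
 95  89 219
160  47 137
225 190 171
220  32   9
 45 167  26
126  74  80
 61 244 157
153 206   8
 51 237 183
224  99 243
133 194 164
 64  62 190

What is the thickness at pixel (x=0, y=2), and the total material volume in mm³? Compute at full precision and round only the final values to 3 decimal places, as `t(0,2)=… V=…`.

span = t_max - t_min = 2.09 - 0.96 = 1.130
L(0,2) = 225, L_eff = 1 - 225/255 = 0.117647 (inverted)
t(0,2) = 2.09 - 1.130·0.117647 = 1.957
Σt over all 12·3 pixels = 94799/1700 ≈ 55.7641176
V = pitch²·Σt = 1²·94799/1700 = 55.764

t(0,2)=1.957 V=55.764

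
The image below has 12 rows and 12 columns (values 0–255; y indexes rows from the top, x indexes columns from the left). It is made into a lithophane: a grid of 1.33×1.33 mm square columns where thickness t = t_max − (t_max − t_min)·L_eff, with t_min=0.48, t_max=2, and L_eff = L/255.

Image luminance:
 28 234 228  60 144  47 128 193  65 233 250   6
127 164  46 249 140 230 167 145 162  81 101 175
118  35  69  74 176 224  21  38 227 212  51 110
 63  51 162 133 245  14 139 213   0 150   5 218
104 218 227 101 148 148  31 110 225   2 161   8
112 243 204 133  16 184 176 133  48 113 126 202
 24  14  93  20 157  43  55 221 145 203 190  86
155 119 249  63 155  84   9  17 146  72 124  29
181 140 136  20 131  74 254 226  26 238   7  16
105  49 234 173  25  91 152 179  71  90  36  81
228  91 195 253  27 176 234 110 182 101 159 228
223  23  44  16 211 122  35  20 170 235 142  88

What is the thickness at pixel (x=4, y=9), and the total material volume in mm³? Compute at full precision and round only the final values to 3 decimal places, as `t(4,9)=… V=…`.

t(4,9)=1.851 V=321.285

span = t_max - t_min = 2 - 0.48 = 1.520
L(4,9) = 25, L_eff = 25/255 = 0.098039
t(4,9) = 2 - 1.520·0.098039 = 1.851
Σt over all 12·12 pixels = 231578/1275 ≈ 181.6298039
V = pitch²·Σt = 1.33²·231578/1275 = 321.285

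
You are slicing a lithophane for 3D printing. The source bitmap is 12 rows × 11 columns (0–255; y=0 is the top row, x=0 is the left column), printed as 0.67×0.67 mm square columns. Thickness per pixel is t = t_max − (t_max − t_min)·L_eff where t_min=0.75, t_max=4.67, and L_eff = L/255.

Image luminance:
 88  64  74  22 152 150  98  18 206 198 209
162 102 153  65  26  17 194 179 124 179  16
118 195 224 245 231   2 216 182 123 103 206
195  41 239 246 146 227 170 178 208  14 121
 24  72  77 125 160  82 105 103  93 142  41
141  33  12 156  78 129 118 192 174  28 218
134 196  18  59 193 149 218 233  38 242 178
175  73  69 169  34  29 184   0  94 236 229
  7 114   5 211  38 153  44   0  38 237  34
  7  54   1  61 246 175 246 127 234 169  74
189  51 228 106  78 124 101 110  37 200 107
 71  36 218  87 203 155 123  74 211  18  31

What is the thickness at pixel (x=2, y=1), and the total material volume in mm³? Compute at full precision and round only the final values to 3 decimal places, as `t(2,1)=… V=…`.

span = t_max - t_min = 4.67 - 0.75 = 3.920
L(2,1) = 153, L_eff = 153/255 = 0.600000
t(2,1) = 4.67 - 3.920·0.600000 = 2.318
Σt over all 12·11 pixels = 780343/2125 ≈ 367.2202353
V = pitch²·Σt = 0.67²·780343/2125 = 164.845

t(2,1)=2.318 V=164.845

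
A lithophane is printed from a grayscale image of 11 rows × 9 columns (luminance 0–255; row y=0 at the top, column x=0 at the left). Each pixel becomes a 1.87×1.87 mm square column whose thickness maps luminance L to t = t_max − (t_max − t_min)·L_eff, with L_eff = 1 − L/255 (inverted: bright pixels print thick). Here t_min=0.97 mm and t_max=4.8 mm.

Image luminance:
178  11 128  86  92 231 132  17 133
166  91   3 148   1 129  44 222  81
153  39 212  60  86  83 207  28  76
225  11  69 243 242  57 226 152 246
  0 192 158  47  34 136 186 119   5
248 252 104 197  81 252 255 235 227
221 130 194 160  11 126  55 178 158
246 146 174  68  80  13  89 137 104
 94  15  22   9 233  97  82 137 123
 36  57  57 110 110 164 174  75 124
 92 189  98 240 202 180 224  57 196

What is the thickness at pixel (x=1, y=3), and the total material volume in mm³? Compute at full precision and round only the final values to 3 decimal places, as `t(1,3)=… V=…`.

span = t_max - t_min = 4.8 - 0.97 = 3.830
L(1,3) = 11, L_eff = 1 - 11/255 = 0.956863 (inverted)
t(1,3) = 4.8 - 3.830·0.956863 = 1.135
Σt over all 11·9 pixels = 3622537/12750 ≈ 284.1205490
V = pitch²·Σt = 1.87²·3622537/12750 = 993.541

t(1,3)=1.135 V=993.541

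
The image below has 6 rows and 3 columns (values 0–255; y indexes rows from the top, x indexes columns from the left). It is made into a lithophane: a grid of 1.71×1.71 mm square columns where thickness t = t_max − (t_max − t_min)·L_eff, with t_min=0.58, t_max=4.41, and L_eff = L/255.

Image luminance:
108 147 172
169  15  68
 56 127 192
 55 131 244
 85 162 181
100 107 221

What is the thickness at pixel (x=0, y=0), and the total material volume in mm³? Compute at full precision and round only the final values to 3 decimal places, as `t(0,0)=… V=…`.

span = t_max - t_min = 4.41 - 0.58 = 3.830
L(0,0) = 108, L_eff = 108/255 = 0.423529
t(0,0) = 4.41 - 3.830·0.423529 = 2.788
Σt over all 6·3 pixels = 37599/850 ≈ 44.2341176
V = pitch²·Σt = 1.71²·37599/850 = 129.345

t(0,0)=2.788 V=129.345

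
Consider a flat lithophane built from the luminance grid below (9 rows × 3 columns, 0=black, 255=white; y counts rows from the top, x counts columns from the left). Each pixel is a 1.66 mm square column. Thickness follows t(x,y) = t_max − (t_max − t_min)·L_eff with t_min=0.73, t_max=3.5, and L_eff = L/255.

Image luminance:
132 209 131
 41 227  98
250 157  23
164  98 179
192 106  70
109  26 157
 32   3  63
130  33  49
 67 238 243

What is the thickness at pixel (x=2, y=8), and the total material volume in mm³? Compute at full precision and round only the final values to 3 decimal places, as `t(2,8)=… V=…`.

span = t_max - t_min = 3.5 - 0.73 = 2.770
L(2,8) = 243, L_eff = 243/255 = 0.952941
t(2,8) = 3.5 - 2.770·0.952941 = 0.860
Σt over all 9·3 pixels = 1515871/25500 ≈ 59.4459216
V = pitch²·Σt = 1.66²·1515871/25500 = 163.809

t(2,8)=0.860 V=163.809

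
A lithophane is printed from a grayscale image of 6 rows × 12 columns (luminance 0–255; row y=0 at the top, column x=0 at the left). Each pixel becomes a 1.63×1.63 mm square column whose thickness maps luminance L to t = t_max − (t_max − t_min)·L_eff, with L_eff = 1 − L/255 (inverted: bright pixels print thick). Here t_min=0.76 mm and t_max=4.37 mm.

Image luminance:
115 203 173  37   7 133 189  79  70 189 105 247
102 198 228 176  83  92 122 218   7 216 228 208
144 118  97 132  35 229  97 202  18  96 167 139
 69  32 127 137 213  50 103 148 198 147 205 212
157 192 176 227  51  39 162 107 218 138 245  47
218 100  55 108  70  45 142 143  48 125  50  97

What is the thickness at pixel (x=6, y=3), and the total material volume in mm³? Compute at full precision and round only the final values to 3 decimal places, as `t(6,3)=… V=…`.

span = t_max - t_min = 4.37 - 0.76 = 3.610
L(6,3) = 103, L_eff = 1 - 103/255 = 0.596078 (inverted)
t(6,3) = 4.37 - 3.610·0.596078 = 2.218
Σt over all 6·12 pixels = 241243/1275 ≈ 189.2101961
V = pitch²·Σt = 1.63²·241243/1275 = 502.713

t(6,3)=2.218 V=502.713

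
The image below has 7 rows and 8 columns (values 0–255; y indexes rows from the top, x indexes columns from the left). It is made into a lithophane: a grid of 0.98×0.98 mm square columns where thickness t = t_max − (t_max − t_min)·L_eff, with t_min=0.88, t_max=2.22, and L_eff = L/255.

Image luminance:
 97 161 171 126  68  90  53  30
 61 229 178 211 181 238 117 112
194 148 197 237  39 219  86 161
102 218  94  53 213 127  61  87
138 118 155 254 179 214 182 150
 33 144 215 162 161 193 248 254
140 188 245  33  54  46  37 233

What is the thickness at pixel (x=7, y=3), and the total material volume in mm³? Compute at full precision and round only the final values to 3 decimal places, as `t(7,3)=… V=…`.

t(7,3)=1.763 V=78.341

span = t_max - t_min = 2.22 - 0.88 = 1.340
L(7,3) = 87, L_eff = 87/255 = 0.341176
t(7,3) = 2.22 - 1.340·0.341176 = 1.763
Σt over all 7·8 pixels = 208007/2550 ≈ 81.5713725
V = pitch²·Σt = 0.98²·208007/2550 = 78.341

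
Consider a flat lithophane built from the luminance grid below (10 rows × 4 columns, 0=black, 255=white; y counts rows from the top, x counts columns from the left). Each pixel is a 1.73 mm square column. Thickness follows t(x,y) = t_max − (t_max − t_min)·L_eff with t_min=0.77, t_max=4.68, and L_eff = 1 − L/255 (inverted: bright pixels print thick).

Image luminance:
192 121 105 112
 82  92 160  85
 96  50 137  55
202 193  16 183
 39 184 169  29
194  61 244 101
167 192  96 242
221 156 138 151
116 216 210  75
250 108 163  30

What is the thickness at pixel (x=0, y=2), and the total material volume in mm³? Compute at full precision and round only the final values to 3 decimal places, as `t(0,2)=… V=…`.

span = t_max - t_min = 4.68 - 0.77 = 3.910
L(0,2) = 96, L_eff = 1 - 96/255 = 0.623529 (inverted)
t(0,2) = 4.68 - 3.910·0.623529 = 2.242
Σt over all 10·4 pixels = 114.106
V = pitch²·Σt = 1.73²·114.106 = 341.508

t(0,2)=2.242 V=341.508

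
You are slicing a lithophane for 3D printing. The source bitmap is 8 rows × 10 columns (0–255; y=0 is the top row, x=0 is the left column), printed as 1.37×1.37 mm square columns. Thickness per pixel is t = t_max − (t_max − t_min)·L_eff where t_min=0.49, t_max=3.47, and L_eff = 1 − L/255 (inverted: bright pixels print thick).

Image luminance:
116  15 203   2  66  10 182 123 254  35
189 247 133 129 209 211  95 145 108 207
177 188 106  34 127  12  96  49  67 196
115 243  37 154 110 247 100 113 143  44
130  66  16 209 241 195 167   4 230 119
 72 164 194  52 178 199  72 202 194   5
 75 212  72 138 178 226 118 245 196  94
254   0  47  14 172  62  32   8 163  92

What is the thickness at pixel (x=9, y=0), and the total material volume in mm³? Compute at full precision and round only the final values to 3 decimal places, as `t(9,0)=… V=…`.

span = t_max - t_min = 3.47 - 0.49 = 2.980
L(9,0) = 35, L_eff = 1 - 35/255 = 0.862745 (inverted)
t(9,0) = 3.47 - 2.980·0.862745 = 0.899
Σt over all 8·10 pixels = 1005628/6375 ≈ 157.7455686
V = pitch²·Σt = 1.37²·1005628/6375 = 296.073

t(9,0)=0.899 V=296.073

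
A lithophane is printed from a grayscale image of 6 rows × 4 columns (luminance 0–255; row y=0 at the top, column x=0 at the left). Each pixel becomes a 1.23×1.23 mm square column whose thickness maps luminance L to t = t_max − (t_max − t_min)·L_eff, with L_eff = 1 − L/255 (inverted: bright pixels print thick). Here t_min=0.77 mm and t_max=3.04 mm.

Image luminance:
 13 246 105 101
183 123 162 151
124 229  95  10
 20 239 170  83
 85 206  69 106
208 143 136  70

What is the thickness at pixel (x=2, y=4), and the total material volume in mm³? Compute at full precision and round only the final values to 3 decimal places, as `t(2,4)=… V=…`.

span = t_max - t_min = 3.04 - 0.77 = 2.270
L(2,4) = 69, L_eff = 1 - 69/255 = 0.729412 (inverted)
t(2,4) = 3.04 - 2.270·0.729412 = 1.384
Σt over all 6·4 pixels = 68807/1500 ≈ 45.8713333
V = pitch²·Σt = 1.23²·68807/1500 = 69.399

t(2,4)=1.384 V=69.399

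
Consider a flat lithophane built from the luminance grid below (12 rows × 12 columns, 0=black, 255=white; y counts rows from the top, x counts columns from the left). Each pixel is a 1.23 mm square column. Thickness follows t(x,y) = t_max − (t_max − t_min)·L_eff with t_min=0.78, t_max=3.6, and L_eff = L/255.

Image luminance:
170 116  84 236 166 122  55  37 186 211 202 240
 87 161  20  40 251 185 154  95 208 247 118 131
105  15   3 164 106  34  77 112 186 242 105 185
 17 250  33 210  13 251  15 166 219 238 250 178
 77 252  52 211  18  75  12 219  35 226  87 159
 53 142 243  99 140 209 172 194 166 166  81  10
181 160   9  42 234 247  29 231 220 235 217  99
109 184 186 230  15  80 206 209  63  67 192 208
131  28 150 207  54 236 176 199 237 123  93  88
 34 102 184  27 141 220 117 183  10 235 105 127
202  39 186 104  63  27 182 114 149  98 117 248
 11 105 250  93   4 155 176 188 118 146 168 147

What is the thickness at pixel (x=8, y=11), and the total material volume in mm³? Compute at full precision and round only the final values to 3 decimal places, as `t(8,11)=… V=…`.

span = t_max - t_min = 3.6 - 0.78 = 2.820
L(8,11) = 118, L_eff = 118/255 = 0.462745
t(8,11) = 3.6 - 2.820·0.462745 = 2.295
Σt over all 12·12 pixels = 637616/2125 ≈ 300.0545882
V = pitch²·Σt = 1.23²·637616/2125 = 453.953

t(8,11)=2.295 V=453.953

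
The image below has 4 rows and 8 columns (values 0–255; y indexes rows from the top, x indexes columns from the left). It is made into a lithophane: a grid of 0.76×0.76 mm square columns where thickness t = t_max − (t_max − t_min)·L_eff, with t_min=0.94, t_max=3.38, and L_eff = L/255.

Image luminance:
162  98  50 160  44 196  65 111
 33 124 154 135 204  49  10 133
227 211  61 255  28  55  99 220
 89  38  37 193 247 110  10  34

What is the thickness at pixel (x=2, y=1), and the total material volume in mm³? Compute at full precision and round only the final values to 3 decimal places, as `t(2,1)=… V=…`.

span = t_max - t_min = 3.38 - 0.94 = 2.440
L(2,1) = 154, L_eff = 154/255 = 0.603922
t(2,1) = 3.38 - 2.440·0.603922 = 1.906
Σt over all 4·8 pixels = 155786/2125 ≈ 73.3110588
V = pitch²·Σt = 0.76²·155786/2125 = 42.344

t(2,1)=1.906 V=42.344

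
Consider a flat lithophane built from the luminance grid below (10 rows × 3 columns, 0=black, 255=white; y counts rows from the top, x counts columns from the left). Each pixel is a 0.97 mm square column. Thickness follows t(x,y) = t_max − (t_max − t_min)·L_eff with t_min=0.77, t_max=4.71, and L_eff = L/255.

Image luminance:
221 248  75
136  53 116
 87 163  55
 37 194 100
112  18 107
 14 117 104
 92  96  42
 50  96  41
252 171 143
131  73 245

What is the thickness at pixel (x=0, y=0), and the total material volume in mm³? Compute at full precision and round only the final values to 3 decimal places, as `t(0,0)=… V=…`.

t(0,0)=1.295 V=83.680

span = t_max - t_min = 4.71 - 0.77 = 3.940
L(0,0) = 221, L_eff = 221/255 = 0.866667
t(0,0) = 4.71 - 3.940·0.866667 = 1.295
Σt over all 10·3 pixels = 566971/6375 ≈ 88.9366275
V = pitch²·Σt = 0.97²·566971/6375 = 83.680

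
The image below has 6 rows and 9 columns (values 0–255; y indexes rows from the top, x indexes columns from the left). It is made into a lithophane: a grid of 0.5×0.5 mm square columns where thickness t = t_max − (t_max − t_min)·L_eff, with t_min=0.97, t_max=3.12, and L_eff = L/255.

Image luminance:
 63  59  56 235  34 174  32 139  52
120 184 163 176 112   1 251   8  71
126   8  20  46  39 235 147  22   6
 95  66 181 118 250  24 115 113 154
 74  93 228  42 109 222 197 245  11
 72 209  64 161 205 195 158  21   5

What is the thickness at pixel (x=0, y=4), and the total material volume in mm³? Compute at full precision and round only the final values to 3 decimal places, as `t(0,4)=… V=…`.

span = t_max - t_min = 3.12 - 0.97 = 2.150
L(0,4) = 74, L_eff = 74/255 = 0.290196
t(0,4) = 3.12 - 2.150·0.290196 = 2.496
Σt over all 6·9 pixels = 20033/170 ≈ 117.8411765
V = pitch²·Σt = 0.5²·20033/170 = 29.460

t(0,4)=2.496 V=29.460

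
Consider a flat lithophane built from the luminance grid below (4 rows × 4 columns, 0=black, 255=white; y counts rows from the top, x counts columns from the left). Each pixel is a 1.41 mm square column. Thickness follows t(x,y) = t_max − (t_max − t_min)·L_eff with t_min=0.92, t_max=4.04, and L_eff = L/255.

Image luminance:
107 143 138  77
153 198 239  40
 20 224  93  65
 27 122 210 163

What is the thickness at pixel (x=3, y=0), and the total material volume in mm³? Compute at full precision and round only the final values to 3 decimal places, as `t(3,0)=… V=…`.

span = t_max - t_min = 4.04 - 0.92 = 3.120
L(3,0) = 77, L_eff = 77/255 = 0.301961
t(3,0) = 4.04 - 3.120·0.301961 = 3.098
Σt over all 4·4 pixels = 84866/2125 ≈ 39.9369412
V = pitch²·Σt = 1.41²·84866/2125 = 79.399

t(3,0)=3.098 V=79.399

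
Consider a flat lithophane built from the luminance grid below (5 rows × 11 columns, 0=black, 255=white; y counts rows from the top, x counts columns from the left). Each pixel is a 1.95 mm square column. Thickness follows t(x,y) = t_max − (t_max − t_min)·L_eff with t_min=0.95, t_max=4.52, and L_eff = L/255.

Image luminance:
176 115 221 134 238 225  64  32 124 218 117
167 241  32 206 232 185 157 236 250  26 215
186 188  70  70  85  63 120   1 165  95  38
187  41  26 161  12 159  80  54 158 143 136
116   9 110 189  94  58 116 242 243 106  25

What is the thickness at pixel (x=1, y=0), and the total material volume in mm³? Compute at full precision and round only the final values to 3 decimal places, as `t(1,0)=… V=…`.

t(1,0)=2.910 V=564.299

span = t_max - t_min = 4.52 - 0.95 = 3.570
L(1,0) = 115, L_eff = 115/255 = 0.450980
t(1,0) = 4.52 - 3.570·0.450980 = 2.910
Σt over all 5·11 pixels = 148.402
V = pitch²·Σt = 1.95²·148.402 = 564.299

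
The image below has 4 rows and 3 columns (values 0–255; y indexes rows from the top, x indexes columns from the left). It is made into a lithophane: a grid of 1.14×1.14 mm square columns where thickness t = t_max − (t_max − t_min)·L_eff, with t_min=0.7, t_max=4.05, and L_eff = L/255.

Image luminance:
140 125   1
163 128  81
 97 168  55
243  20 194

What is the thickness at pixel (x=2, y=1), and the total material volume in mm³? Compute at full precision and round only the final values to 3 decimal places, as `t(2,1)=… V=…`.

span = t_max - t_min = 4.05 - 0.7 = 3.350
L(2,1) = 81, L_eff = 81/255 = 0.317647
t(2,1) = 4.05 - 3.350·0.317647 = 2.986
Σt over all 4·3 pixels = 30611/1020 ≈ 30.0107843
V = pitch²·Σt = 1.14²·30611/1020 = 39.002

t(2,1)=2.986 V=39.002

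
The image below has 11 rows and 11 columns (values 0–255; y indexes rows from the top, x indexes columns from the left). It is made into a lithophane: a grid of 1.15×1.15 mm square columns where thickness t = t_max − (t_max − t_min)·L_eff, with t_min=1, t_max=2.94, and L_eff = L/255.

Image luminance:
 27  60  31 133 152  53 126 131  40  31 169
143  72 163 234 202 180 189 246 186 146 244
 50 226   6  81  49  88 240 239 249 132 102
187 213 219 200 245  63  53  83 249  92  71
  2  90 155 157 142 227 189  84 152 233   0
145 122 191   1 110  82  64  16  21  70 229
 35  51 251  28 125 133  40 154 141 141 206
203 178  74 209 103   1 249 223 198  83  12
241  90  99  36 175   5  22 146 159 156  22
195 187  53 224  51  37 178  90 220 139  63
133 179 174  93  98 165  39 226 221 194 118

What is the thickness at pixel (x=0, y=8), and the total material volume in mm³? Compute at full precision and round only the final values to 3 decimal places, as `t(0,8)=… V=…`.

t(0,8)=1.107 V=313.076

span = t_max - t_min = 2.94 - 1 = 1.940
L(0,8) = 241, L_eff = 241/255 = 0.945098
t(0,8) = 2.94 - 1.940·0.945098 = 1.107
Σt over all 11·11 pixels = 1509157/6375 ≈ 236.7305098
V = pitch²·Σt = 1.15²·1509157/6375 = 313.076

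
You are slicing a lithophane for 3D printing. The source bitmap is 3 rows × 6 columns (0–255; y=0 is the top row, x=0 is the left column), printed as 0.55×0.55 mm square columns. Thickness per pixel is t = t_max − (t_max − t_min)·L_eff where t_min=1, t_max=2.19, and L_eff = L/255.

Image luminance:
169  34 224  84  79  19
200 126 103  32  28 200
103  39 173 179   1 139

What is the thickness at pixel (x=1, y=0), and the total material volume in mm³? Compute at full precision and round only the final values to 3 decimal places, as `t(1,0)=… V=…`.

span = t_max - t_min = 2.19 - 1 = 1.190
L(1,0) = 34, L_eff = 34/255 = 0.133333
t(1,0) = 2.19 - 1.190·0.133333 = 2.031
Σt over all 3·6 pixels = 30.404
V = pitch²·Σt = 0.55²·30.404 = 9.197

t(1,0)=2.031 V=9.197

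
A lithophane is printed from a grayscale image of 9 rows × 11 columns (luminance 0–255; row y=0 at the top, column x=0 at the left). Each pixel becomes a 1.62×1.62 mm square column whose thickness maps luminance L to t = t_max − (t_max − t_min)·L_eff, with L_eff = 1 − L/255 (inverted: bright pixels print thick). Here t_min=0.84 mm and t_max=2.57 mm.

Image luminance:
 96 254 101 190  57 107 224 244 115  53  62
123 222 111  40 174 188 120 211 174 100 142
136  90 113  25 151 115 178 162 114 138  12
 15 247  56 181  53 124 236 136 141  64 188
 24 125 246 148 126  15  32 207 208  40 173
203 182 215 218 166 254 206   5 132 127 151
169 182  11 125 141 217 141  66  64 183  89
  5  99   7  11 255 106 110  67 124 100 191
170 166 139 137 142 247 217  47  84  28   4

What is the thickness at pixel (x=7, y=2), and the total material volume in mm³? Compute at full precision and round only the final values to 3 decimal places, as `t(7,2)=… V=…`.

t(7,2)=1.939 V=446.680

span = t_max - t_min = 2.57 - 0.84 = 1.730
L(7,2) = 162, L_eff = 1 - 162/255 = 0.364706 (inverted)
t(7,2) = 2.57 - 1.730·0.364706 = 1.939
Σt over all 9·11 pixels = 434017/2550 ≈ 170.2027451
V = pitch²·Σt = 1.62²·434017/2550 = 446.680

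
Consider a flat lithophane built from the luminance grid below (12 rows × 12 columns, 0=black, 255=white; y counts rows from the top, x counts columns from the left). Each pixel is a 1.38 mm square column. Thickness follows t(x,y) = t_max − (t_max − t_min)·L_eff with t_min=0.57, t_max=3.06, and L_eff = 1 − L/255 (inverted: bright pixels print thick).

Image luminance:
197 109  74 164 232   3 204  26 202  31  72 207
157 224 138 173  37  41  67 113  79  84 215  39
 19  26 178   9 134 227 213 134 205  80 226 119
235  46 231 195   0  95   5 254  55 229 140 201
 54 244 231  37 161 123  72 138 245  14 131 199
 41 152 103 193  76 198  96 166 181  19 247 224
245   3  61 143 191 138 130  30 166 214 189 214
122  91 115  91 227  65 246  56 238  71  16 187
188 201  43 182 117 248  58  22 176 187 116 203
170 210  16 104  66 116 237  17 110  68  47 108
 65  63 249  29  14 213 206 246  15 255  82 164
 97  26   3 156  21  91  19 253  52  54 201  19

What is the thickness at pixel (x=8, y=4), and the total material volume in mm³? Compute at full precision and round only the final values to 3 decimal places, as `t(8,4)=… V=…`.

t(8,4)=2.962 V=497.381

span = t_max - t_min = 3.06 - 0.57 = 2.490
L(8,4) = 245, L_eff = 1 - 245/255 = 0.039216 (inverted)
t(8,4) = 3.06 - 2.490·0.039216 = 2.962
Σt over all 12·12 pixels = 2219983/8500 ≈ 261.1744706
V = pitch²·Σt = 1.38²·2219983/8500 = 497.381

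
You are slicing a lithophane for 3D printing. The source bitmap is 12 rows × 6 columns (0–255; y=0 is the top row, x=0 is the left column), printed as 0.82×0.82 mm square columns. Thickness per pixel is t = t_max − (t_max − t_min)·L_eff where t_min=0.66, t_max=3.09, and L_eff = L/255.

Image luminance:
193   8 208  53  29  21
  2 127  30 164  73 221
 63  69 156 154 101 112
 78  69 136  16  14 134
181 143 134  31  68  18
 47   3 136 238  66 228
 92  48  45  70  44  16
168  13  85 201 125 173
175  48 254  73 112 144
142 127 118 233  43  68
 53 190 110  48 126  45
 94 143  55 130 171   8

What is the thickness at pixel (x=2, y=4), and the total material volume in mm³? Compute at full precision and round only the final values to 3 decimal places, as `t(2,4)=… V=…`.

span = t_max - t_min = 3.09 - 0.66 = 2.430
L(2,4) = 134, L_eff = 134/255 = 0.525490
t(2,4) = 3.09 - 2.430·0.525490 = 1.813
Σt over all 12·6 pixels = 649323/4250 ≈ 152.7818824
V = pitch²·Σt = 0.82²·649323/4250 = 102.731

t(2,4)=1.813 V=102.731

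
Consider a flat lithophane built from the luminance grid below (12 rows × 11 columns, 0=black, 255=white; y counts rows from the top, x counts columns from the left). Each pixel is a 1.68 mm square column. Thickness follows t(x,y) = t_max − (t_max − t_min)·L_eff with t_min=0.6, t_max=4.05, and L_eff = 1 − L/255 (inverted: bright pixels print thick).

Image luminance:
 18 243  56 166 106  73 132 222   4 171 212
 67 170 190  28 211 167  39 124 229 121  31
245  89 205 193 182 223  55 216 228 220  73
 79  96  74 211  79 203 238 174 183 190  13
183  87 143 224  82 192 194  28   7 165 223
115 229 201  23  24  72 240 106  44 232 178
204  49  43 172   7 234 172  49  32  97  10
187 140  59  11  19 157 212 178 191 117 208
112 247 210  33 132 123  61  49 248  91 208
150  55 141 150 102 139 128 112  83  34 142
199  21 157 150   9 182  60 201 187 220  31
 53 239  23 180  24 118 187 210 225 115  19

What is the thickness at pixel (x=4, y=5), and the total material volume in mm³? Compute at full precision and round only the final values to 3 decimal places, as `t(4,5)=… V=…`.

span = t_max - t_min = 4.05 - 0.6 = 3.450
L(4,5) = 24, L_eff = 1 - 24/255 = 0.905882 (inverted)
t(4,5) = 4.05 - 3.450·0.905882 = 0.925
Σt over all 12·11 pixels = 533667/1700 ≈ 313.9217647
V = pitch²·Σt = 1.68²·533667/1700 = 886.013

t(4,5)=0.925 V=886.013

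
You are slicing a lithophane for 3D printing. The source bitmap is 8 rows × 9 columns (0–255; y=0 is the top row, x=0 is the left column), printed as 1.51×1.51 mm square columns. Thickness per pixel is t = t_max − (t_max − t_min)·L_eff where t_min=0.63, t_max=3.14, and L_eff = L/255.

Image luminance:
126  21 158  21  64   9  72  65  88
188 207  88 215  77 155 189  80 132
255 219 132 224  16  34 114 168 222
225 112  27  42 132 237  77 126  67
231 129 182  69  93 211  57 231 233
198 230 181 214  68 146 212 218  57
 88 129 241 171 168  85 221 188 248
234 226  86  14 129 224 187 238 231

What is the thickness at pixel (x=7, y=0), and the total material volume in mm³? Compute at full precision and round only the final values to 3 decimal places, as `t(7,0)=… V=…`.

span = t_max - t_min = 3.14 - 0.63 = 2.510
L(7,0) = 65, L_eff = 65/255 = 0.254902
t(7,0) = 3.14 - 2.510·0.254902 = 2.500
Σt over all 8·9 pixels = 261799/2125 ≈ 123.1995294
V = pitch²·Σt = 1.51²·261799/2125 = 280.907

t(7,0)=2.500 V=280.907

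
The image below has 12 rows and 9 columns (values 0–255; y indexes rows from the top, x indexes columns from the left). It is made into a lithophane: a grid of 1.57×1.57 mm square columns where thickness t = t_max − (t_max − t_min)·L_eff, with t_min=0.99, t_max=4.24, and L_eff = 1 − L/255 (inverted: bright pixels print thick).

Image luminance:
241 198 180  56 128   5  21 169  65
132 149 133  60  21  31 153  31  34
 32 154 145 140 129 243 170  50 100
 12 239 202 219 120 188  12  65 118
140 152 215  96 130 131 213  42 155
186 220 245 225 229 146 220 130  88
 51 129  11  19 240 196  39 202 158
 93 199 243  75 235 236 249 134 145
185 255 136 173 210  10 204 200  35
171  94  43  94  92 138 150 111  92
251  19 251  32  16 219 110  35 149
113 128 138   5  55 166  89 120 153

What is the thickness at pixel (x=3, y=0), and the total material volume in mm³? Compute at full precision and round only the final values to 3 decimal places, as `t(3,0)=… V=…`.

span = t_max - t_min = 4.24 - 0.99 = 3.250
L(3,0) = 56, L_eff = 1 - 56/255 = 0.780392 (inverted)
t(3,0) = 4.24 - 3.250·0.780392 = 1.704
Σt over all 12·9 pixels = 367138/1275 ≈ 287.9513725
V = pitch²·Σt = 1.57²·367138/1275 = 709.771

t(3,0)=1.704 V=709.771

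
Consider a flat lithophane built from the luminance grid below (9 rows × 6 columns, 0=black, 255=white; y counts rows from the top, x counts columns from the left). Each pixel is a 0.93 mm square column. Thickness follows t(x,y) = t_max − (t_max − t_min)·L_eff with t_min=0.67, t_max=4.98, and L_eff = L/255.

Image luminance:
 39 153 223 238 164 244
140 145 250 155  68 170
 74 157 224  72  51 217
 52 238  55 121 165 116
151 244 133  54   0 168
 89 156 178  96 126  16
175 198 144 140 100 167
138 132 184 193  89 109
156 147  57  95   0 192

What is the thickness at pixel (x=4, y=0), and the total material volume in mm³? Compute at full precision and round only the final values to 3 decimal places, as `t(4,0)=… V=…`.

span = t_max - t_min = 4.98 - 0.67 = 4.310
L(4,0) = 164, L_eff = 164/255 = 0.643137
t(4,0) = 4.98 - 4.310·0.643137 = 2.208
Σt over all 9·6 pixels = 1843081/12750 ≈ 144.5553725
V = pitch²·Σt = 0.93²·1843081/12750 = 125.026

t(4,0)=2.208 V=125.026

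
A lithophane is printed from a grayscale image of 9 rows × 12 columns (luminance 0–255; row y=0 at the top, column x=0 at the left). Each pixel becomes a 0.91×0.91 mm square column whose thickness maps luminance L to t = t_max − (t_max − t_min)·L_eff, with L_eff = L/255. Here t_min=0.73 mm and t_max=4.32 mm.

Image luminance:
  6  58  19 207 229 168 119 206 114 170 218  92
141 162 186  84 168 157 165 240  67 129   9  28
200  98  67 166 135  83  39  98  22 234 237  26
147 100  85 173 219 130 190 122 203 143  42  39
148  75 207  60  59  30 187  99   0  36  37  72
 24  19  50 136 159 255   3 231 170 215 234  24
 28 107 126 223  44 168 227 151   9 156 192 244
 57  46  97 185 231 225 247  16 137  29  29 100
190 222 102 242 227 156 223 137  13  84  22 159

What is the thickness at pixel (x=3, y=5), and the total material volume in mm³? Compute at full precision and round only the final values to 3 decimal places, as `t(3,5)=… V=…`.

span = t_max - t_min = 4.32 - 0.73 = 3.590
L(3,5) = 136, L_eff = 136/255 = 0.533333
t(3,5) = 4.32 - 3.590·0.533333 = 2.405
Σt over all 9·12 pixels = 2347747/8500 ≈ 276.2055294
V = pitch²·Σt = 0.91²·2347747/8500 = 228.726

t(3,5)=2.405 V=228.726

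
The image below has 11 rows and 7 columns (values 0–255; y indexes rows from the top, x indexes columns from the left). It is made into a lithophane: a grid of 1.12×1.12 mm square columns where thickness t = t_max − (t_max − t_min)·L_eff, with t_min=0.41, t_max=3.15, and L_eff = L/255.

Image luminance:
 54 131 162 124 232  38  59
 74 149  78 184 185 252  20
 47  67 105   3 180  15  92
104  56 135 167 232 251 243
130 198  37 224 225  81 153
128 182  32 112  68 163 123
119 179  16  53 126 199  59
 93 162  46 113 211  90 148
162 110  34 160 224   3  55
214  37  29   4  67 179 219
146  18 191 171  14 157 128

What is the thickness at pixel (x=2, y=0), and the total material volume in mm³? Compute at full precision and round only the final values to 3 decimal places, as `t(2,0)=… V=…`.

span = t_max - t_min = 3.15 - 0.41 = 2.740
L(2,0) = 162, L_eff = 162/255 = 0.635294
t(2,0) = 3.15 - 2.740·0.635294 = 1.409
Σt over all 11·7 pixels = 143.362
V = pitch²·Σt = 1.12²·143.362 = 179.833

t(2,0)=1.409 V=179.833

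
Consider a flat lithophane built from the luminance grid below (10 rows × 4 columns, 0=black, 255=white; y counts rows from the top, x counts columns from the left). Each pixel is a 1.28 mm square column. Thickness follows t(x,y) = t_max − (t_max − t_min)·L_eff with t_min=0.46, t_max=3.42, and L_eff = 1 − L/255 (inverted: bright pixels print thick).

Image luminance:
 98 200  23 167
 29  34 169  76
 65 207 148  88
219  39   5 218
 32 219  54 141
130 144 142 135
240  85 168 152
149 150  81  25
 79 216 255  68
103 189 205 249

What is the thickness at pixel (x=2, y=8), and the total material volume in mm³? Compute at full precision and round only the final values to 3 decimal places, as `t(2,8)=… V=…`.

t(2,8)=3.420 V=128.966

span = t_max - t_min = 3.42 - 0.46 = 2.960
L(2,8) = 255, L_eff = 1 - 255/255 = 0.000000 (inverted)
t(2,8) = 3.42 - 2.960·0.000000 = 3.420
Σt over all 10·4 pixels = 167268/2125 ≈ 78.7143529
V = pitch²·Σt = 1.28²·167268/2125 = 128.966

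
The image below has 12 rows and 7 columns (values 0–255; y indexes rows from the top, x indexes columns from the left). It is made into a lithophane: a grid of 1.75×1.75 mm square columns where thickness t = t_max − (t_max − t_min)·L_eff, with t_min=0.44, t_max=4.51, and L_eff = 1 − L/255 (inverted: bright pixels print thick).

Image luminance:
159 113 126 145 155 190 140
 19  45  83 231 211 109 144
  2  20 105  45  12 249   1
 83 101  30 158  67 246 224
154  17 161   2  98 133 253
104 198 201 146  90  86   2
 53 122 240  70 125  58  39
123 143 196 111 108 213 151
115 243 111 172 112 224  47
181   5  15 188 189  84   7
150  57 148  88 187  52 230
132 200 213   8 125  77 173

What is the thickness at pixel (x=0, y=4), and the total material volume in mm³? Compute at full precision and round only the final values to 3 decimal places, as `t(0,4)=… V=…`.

span = t_max - t_min = 4.51 - 0.44 = 4.070
L(0,4) = 154, L_eff = 1 - 154/255 = 0.396078 (inverted)
t(0,4) = 4.51 - 4.070·0.396078 = 2.898
Σt over all 12·7 pixels = 1690227/8500 ≈ 198.8502353
V = pitch²·Σt = 1.75²·1690227/8500 = 608.979

t(0,4)=2.898 V=608.979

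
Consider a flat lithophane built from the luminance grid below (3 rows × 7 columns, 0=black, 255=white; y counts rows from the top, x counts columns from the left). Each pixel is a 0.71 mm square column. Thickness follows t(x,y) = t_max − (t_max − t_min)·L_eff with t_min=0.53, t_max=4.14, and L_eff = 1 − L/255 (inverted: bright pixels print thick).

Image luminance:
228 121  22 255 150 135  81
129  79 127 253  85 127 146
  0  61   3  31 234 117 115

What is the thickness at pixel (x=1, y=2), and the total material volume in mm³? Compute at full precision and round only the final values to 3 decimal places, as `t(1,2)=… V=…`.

t(1,2)=1.394 V=23.445

span = t_max - t_min = 4.14 - 0.53 = 3.610
L(1,2) = 61, L_eff = 1 - 61/255 = 0.760784 (inverted)
t(1,2) = 4.14 - 3.610·0.760784 = 1.394
Σt over all 3·7 pixels = 46.508
V = pitch²·Σt = 0.71²·46.508 = 23.445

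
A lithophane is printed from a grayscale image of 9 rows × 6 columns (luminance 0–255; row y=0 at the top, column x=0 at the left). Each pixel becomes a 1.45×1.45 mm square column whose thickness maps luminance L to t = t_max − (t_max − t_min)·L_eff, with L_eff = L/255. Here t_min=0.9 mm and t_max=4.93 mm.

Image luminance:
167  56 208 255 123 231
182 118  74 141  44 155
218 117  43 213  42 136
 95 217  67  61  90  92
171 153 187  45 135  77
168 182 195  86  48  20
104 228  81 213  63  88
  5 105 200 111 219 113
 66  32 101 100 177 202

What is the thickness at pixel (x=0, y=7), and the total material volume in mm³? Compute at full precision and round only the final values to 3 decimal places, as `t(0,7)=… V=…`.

span = t_max - t_min = 4.93 - 0.9 = 4.030
L(0,7) = 5, L_eff = 5/255 = 0.019608
t(0,7) = 4.93 - 4.030·0.019608 = 4.851
Σt over all 9·6 pixels = 80803/510 ≈ 158.4372549
V = pitch²·Σt = 1.45²·80803/510 = 333.114

t(0,7)=4.851 V=333.114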